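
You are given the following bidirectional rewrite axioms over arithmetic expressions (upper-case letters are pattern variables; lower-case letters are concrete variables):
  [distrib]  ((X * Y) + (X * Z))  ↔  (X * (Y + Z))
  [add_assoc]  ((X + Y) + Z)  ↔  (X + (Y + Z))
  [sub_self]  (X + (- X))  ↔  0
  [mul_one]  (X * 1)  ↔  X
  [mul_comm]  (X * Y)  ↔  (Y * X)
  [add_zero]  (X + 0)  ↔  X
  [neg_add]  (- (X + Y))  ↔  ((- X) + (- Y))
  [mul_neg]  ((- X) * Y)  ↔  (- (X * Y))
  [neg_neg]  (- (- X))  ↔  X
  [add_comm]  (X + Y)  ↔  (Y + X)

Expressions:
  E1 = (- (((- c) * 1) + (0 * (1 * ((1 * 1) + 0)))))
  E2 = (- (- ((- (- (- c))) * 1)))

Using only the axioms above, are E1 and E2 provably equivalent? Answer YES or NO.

NO

Every axiom is a valid identity, so a rewrite proof would force E1 and E2 to agree under every assignment.
At c=1: E1 = 1 but E2 = -1; they differ, so no derivation exists.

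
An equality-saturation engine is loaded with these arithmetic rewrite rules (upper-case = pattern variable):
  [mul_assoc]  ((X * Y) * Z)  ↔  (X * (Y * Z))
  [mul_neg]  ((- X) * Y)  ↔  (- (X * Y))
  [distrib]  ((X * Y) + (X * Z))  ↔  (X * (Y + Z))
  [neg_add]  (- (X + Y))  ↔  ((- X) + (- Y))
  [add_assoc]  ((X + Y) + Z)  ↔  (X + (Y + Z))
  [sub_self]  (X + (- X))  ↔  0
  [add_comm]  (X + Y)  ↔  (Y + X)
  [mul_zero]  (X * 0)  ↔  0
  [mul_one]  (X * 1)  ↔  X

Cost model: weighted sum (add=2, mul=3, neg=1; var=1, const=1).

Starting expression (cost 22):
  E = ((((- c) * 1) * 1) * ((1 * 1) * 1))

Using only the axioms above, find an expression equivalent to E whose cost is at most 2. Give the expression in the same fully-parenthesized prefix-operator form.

step 1: mul_one (→) rewrites ((- c) * 1) into (- c), now (((- c) * 1) * ((1 * 1) * 1))
step 2: mul_one (→) rewrites ((- c) * 1) into (- c), now ((- c) * ((1 * 1) * 1))
step 3: mul_one (→) rewrites ((1 * 1) * 1) into (1 * 1), now ((- c) * (1 * 1))
step 4: mul_one (→) rewrites (1 * 1) into 1, now ((- c) * 1)
step 5: mul_one (→) rewrites ((- c) * 1) into (- c), reaching cost 2 (bound 2)

(- c)   [cost 2]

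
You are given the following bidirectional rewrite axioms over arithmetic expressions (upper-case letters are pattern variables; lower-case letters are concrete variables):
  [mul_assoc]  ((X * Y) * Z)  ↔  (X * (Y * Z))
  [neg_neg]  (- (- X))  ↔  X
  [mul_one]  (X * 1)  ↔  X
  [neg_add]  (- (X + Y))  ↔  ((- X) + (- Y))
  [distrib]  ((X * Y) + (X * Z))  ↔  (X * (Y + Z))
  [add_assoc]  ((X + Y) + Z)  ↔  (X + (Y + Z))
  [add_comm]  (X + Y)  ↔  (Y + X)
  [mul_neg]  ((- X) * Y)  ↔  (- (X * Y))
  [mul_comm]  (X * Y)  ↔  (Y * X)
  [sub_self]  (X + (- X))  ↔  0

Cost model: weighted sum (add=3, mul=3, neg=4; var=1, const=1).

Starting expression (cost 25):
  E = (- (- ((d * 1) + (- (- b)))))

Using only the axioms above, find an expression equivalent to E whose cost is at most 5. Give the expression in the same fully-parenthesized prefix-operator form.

(1) (- (- ((d * 1) + (- (- b)))))  =[neg_neg →]=  ((d * 1) + (- (- b)))
(2) ((d * 1) + (- (- b)))  =[add_comm →]=  ((- (- b)) + (d * 1))
(3) (- (- b))  =[neg_neg →]=  b    ⊢ (b + (d * 1))
(4) (d * 1)  =[mul_one →]=  d    ⊢ cost 5, within 5

(b + d)   [cost 5]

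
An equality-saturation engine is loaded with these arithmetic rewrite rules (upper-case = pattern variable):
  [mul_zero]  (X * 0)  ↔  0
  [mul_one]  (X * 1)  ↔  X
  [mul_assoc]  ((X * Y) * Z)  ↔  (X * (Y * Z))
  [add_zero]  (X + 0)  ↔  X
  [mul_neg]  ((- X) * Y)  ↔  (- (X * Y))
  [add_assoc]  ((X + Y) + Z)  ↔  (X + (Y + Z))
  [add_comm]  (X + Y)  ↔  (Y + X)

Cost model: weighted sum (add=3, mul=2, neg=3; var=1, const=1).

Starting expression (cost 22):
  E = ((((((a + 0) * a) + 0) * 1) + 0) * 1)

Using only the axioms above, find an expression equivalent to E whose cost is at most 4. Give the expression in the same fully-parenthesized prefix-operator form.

(a * a)   [cost 4]

step 1: mul_one (→) rewrites ((((a + 0) * a) + 0) * 1) into (((a + 0) * a) + 0), now (((((a + 0) * a) + 0) + 0) * 1)
step 2: add_zero (→) rewrites (((a + 0) * a) + 0) into ((a + 0) * a), now ((((a + 0) * a) + 0) * 1)
step 3: add_zero (→) rewrites (a + 0) into a, now (((a * a) + 0) * 1)
step 4: mul_one (→) rewrites (((a * a) + 0) * 1) into ((a * a) + 0)
step 5: add_zero (→) rewrites ((a * a) + 0) into (a * a), reaching cost 4 (bound 4)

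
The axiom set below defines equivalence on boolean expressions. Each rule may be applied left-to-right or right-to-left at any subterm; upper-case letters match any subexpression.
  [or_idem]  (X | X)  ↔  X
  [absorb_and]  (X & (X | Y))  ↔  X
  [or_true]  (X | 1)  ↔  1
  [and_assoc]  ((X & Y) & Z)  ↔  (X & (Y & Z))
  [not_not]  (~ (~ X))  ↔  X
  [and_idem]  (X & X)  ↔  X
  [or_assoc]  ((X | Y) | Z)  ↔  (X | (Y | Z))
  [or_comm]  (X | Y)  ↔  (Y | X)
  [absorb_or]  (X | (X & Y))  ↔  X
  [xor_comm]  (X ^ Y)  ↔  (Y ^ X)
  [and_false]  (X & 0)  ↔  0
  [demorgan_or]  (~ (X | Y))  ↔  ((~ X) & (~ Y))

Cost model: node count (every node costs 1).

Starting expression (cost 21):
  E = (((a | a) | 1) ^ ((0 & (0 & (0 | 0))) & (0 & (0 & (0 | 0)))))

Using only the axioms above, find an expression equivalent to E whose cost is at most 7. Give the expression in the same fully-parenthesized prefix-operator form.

((a | 1) ^ (0 & 0))   [cost 7]

step 1: and_idem (→) rewrites ((0 & (0 & (0 | 0))) & (0 & (0 & (0 | 0)))) into (0 & (0 & (0 | 0))), now (((a | a) | 1) ^ (0 & (0 & (0 | 0))))
step 2: or_idem (→) rewrites (a | a) into a, now ((a | 1) ^ (0 & (0 & (0 | 0))))
step 3: absorb_and (→) rewrites (0 & (0 | 0)) into 0, reaching cost 7 (bound 7)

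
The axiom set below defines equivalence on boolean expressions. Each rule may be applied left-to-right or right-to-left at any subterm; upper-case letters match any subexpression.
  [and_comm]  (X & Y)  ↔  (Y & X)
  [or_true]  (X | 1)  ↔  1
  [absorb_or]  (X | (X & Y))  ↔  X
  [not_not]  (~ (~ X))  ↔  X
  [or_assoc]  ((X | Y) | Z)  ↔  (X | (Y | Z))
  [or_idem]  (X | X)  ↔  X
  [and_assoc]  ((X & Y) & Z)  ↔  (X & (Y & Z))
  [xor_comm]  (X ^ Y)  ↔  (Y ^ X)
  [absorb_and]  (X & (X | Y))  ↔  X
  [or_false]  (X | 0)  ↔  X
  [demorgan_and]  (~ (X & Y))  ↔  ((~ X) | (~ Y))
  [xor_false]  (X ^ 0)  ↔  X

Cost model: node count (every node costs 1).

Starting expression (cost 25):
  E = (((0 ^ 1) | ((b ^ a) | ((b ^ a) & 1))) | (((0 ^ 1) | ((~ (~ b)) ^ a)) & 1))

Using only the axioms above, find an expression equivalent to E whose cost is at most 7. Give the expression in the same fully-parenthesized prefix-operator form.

(1) (~ (~ b))  =[not_not →]=  b    ⊢ (((0 ^ 1) | ((b ^ a) | ((b ^ a) & 1))) | (((0 ^ 1) | (b ^ a)) & 1))
(2) ((b ^ a) | ((b ^ a) & 1))  =[absorb_or →]=  (b ^ a)    ⊢ (((0 ^ 1) | (b ^ a)) | (((0 ^ 1) | (b ^ a)) & 1))
(3) (((0 ^ 1) | (b ^ a)) | (((0 ^ 1) | (b ^ a)) & 1))  =[absorb_or →]=  ((0 ^ 1) | (b ^ a))    ⊢ cost 7, within 7

((0 ^ 1) | (b ^ a))   [cost 7]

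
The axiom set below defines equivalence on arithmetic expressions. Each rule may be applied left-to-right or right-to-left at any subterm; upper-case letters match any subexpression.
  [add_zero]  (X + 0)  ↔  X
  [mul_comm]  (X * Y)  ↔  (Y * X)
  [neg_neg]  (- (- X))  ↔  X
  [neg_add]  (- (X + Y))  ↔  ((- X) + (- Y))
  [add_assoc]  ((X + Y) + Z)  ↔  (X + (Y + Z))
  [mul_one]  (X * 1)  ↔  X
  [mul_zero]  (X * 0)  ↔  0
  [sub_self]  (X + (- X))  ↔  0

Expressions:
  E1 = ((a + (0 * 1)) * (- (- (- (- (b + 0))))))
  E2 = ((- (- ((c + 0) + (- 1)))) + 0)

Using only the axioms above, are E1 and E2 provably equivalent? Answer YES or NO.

NO

The axioms are sound identities: if E1 ↔* E2 then E1 and E2 evaluate identically under any assignment.
Under a=0, b=0, c=0: E1 evaluates to 0, E2 to -1. Distinct ⇒ no rewrite sequence connects them.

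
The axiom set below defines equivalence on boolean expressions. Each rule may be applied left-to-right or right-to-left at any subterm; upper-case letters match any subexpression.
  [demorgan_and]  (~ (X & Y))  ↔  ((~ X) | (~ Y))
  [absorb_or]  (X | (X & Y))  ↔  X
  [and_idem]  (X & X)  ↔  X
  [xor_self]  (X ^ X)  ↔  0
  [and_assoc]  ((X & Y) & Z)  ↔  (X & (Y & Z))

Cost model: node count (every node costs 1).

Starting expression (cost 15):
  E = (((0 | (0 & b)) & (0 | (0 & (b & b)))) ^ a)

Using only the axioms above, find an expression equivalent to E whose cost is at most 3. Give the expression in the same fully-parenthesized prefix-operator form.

(0 ^ a)   [cost 3]

(1) (b & b)  =[and_idem →]=  b    ⊢ (((0 | (0 & b)) & (0 | (0 & b))) ^ a)
(2) ((0 | (0 & b)) & (0 | (0 & b)))  =[and_idem →]=  (0 | (0 & b))    ⊢ ((0 | (0 & b)) ^ a)
(3) (0 | (0 & b))  =[absorb_or →]=  0    ⊢ cost 3, within 3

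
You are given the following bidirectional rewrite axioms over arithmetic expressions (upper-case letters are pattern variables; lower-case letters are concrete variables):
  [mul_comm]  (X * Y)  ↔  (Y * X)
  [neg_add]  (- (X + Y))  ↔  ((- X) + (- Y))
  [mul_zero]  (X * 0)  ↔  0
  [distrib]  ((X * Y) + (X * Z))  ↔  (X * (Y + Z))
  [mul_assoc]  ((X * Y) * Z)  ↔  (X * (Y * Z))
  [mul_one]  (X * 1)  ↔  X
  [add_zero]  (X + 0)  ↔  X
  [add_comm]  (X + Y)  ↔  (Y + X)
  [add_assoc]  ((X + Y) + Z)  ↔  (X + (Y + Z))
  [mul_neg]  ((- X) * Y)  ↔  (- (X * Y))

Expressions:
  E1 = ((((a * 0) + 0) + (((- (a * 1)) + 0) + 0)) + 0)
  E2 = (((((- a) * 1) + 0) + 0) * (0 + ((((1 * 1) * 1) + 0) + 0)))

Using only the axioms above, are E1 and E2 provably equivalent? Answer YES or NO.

1. [add_zero →] ((((a * 0) + 0) + (((- (a * 1)) + 0) + 0)) + 0)  →  (((a * 0) + 0) + (((- (a * 1)) + 0) + 0))
2. [mul_one →] (a * 1)  →  a;  E1 = (((a * 0) + 0) + (((- a) + 0) + 0))
3. [add_zero →] ((a * 0) + 0)  →  (a * 0);  E1 = ((a * 0) + (((- a) + 0) + 0))
4. [mul_zero →] (a * 0)  →  0;  E1 = (0 + (((- a) + 0) + 0))
5. [add_comm →] (0 + (((- a) + 0) + 0))  →  ((((- a) + 0) + 0) + 0)
6. [add_zero →] ((- a) + 0)  →  (- a);  E1 = (((- a) + 0) + 0)
7. [add_zero →] ((- a) + 0)  →  (- a);  E1 = ((- a) + 0)
8. [mul_one ←] ((- a) + 0)  →  (((- a) + 0) * 1)
9. [add_zero ←] ((- a) + 0)  →  (((- a) + 0) + 0);  E1 = ((((- a) + 0) + 0) * 1)
10. [add_zero ←] 1  →  (1 + 0);  E1 = ((((- a) + 0) + 0) * (1 + 0))
11. [add_comm →] (1 + 0)  →  (0 + 1);  E1 = ((((- a) + 0) + 0) * (0 + 1))
12. [add_zero ←] 1  →  (1 + 0);  E1 = ((((- a) + 0) + 0) * (0 + (1 + 0)))
13. [mul_one ←] 1  →  (1 * 1);  E1 = ((((- a) + 0) + 0) * (0 + ((1 * 1) + 0)))
14. [mul_one ←] (1 * 1)  →  ((1 * 1) * 1);  E1 = ((((- a) + 0) + 0) * (0 + (((1 * 1) * 1) + 0)))
15. [mul_one ←] (- a)  →  ((- a) * 1);  E1 = (((((- a) * 1) + 0) + 0) * (0 + (((1 * 1) * 1) + 0)))
16. [add_zero ←] ((1 * 1) * 1)  →  (((1 * 1) * 1) + 0);  this is E2

YES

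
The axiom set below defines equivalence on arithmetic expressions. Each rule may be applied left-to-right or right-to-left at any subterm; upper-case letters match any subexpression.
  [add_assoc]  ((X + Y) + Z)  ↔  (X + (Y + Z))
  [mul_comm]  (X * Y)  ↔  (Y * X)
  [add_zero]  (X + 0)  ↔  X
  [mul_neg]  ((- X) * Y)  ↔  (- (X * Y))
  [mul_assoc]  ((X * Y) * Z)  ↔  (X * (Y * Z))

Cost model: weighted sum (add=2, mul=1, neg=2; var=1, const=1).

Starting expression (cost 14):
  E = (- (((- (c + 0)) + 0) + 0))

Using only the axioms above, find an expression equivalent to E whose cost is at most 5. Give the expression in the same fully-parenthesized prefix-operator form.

1. [add_zero →] (((- (c + 0)) + 0) + 0)  →  ((- (c + 0)) + 0);  E = (- ((- (c + 0)) + 0))
2. [add_zero →] ((- (c + 0)) + 0)  →  (- (c + 0));  E = (- (- (c + 0)))
3. [add_zero →] (c + 0)  →  c;  cost 5 ≤ 5, done

(- (- c))   [cost 5]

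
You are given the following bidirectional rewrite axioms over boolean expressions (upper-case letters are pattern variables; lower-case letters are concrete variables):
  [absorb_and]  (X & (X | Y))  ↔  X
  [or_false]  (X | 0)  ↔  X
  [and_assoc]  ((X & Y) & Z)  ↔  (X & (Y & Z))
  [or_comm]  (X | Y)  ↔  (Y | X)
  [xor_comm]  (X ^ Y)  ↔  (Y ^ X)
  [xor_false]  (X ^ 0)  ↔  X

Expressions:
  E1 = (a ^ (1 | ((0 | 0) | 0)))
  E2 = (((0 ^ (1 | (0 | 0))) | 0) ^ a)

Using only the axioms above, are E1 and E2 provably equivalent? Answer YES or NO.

(1) ((0 | 0) | 0)  =[or_false →]=  (0 | 0)    ⊢ (a ^ (1 | (0 | 0)))
(2) (0 | 0)  =[or_false →]=  0    ⊢ (a ^ (1 | 0))
(3) 1  =[xor_false ←]=  (1 ^ 0)    ⊢ (a ^ ((1 ^ 0) | 0))
(4) (a ^ ((1 ^ 0) | 0))  =[xor_comm →]=  (((1 ^ 0) | 0) ^ a)
(5) (1 ^ 0)  =[xor_comm →]=  (0 ^ 1)    ⊢ (((0 ^ 1) | 0) ^ a)
(6) 1  =[or_false ←]=  (1 | 0)    ⊢ (((0 ^ (1 | 0)) | 0) ^ a)
(7) 0  =[or_false ←]=  (0 | 0)    ⊢ E2

YES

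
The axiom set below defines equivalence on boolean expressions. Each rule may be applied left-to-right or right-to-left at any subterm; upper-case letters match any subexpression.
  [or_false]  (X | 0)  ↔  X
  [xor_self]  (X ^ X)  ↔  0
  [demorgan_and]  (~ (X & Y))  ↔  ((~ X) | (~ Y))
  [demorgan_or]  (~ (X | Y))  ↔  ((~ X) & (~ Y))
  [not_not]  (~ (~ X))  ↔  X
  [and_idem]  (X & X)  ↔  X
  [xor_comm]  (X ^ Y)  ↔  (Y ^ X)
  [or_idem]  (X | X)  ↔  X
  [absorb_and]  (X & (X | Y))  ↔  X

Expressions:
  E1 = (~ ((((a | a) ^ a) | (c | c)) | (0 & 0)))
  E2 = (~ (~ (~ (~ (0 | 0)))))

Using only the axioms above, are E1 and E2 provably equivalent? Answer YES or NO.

The axioms are sound identities: if E1 ↔* E2 then E1 and E2 evaluate identically under any assignment.
Under a=0, c=0: E1 evaluates to 1, E2 to 0. Distinct ⇒ no rewrite sequence connects them.

NO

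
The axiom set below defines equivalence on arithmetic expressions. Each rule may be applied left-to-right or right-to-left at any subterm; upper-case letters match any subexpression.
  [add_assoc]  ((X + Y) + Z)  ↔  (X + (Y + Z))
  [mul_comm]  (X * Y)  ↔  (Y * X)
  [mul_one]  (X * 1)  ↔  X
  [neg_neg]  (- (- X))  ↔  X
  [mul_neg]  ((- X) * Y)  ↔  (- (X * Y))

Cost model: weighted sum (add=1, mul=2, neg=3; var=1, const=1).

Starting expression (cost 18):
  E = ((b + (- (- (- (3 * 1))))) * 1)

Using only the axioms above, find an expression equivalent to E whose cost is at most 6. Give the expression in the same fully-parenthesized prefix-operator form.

(1) (- (- (- (3 * 1))))  =[neg_neg →]=  (- (3 * 1))    ⊢ ((b + (- (3 * 1))) * 1)
(2) (3 * 1)  =[mul_one →]=  3    ⊢ ((b + (- 3)) * 1)
(3) ((b + (- 3)) * 1)  =[mul_one →]=  (b + (- 3))    ⊢ cost 6, within 6

(b + (- 3))   [cost 6]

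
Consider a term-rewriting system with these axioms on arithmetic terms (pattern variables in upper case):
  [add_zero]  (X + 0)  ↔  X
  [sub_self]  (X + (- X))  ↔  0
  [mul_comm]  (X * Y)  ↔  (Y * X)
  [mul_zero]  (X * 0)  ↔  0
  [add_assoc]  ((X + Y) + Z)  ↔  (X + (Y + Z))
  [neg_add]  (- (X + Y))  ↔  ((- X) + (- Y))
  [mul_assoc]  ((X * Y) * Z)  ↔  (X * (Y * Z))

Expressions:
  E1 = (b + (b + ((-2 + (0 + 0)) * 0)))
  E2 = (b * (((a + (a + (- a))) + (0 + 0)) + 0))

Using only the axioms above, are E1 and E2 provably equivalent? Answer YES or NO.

NO

Every axiom is a valid identity, so a rewrite proof would force E1 and E2 to agree under every assignment.
At a=0, b=1: E1 = 2 but E2 = 0; they differ, so no derivation exists.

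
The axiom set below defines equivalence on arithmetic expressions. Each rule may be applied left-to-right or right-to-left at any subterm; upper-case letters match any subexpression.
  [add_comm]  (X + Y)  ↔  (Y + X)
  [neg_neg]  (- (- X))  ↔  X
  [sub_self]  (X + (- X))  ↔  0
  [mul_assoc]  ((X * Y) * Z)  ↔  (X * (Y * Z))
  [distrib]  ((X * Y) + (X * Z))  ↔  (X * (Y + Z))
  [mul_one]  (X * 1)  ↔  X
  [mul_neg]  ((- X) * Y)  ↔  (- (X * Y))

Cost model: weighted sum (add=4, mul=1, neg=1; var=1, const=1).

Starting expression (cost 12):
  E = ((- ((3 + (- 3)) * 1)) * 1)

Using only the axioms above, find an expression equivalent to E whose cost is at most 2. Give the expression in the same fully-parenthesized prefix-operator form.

(- 0)   [cost 2]

1. [mul_one →] ((- ((3 + (- 3)) * 1)) * 1)  →  (- ((3 + (- 3)) * 1))
2. [sub_self →] (3 + (- 3))  →  0;  E = (- (0 * 1))
3. [mul_one →] (0 * 1)  →  0;  cost 2 ≤ 2, done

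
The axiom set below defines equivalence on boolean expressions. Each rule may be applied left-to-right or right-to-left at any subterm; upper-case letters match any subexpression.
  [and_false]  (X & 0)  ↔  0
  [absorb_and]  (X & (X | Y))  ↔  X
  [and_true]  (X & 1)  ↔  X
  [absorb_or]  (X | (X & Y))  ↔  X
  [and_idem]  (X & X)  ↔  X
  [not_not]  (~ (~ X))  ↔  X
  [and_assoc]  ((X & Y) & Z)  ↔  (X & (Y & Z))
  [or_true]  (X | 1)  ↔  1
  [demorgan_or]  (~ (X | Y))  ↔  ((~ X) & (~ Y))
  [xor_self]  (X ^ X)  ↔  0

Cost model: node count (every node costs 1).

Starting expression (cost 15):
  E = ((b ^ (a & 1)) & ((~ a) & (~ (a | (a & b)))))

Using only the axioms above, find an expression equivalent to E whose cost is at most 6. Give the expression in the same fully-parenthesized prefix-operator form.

((b ^ a) & (~ a))   [cost 6]

(1) (a | (a & b))  =[absorb_or →]=  a    ⊢ ((b ^ (a & 1)) & ((~ a) & (~ a)))
(2) (a & 1)  =[and_true →]=  a    ⊢ ((b ^ a) & ((~ a) & (~ a)))
(3) ((~ a) & (~ a))  =[and_idem →]=  (~ a)    ⊢ cost 6, within 6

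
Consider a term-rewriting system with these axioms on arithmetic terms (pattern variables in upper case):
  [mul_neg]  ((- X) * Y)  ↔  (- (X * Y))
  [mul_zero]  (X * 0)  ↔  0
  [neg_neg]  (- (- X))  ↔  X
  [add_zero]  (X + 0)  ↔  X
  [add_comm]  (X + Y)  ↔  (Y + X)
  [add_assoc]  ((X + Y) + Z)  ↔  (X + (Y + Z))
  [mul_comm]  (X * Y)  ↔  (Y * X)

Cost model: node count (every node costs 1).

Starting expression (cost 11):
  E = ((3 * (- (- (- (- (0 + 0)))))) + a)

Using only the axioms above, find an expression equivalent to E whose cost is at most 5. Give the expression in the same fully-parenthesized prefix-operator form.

((3 * 0) + a)   [cost 5]

step 1: neg_neg (→) rewrites (- (- (- (- (0 + 0))))) into (- (- (0 + 0))), now ((3 * (- (- (0 + 0)))) + a)
step 2: neg_neg (→) rewrites (- (- (0 + 0))) into (0 + 0), now ((3 * (0 + 0)) + a)
step 3: add_zero (→) rewrites (0 + 0) into 0, reaching cost 5 (bound 5)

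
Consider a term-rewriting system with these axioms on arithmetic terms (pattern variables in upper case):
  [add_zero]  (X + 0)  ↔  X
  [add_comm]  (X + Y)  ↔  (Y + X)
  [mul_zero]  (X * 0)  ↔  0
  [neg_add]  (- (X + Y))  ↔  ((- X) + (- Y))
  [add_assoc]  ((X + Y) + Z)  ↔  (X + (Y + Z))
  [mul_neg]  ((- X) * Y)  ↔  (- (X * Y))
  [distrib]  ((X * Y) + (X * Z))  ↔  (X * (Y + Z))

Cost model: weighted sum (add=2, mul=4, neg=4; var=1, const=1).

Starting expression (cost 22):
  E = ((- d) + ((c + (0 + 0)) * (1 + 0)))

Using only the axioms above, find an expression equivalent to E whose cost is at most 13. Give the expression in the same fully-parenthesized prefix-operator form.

(1) (0 + 0)  =[add_zero →]=  0    ⊢ ((- d) + ((c + 0) * (1 + 0)))
(2) (c + 0)  =[add_zero →]=  c    ⊢ ((- d) + (c * (1 + 0)))
(3) (1 + 0)  =[add_zero →]=  1    ⊢ cost 13, within 13

((- d) + (c * 1))   [cost 13]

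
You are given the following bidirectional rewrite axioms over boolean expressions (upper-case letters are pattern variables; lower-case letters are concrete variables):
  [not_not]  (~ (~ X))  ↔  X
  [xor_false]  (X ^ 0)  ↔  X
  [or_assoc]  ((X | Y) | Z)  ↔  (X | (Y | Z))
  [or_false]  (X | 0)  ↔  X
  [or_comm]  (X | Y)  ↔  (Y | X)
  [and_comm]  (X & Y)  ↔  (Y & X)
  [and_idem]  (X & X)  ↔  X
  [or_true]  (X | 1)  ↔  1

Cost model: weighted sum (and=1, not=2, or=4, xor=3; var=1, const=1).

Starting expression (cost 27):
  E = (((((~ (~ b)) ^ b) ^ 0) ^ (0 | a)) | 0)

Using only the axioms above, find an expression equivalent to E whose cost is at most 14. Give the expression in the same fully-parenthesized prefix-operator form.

((b ^ b) ^ (0 | a))   [cost 14]

(1) (~ (~ b))  =[not_not →]=  b    ⊢ ((((b ^ b) ^ 0) ^ (0 | a)) | 0)
(2) ((((b ^ b) ^ 0) ^ (0 | a)) | 0)  =[or_false →]=  (((b ^ b) ^ 0) ^ (0 | a))
(3) ((b ^ b) ^ 0)  =[xor_false →]=  (b ^ b)    ⊢ cost 14, within 14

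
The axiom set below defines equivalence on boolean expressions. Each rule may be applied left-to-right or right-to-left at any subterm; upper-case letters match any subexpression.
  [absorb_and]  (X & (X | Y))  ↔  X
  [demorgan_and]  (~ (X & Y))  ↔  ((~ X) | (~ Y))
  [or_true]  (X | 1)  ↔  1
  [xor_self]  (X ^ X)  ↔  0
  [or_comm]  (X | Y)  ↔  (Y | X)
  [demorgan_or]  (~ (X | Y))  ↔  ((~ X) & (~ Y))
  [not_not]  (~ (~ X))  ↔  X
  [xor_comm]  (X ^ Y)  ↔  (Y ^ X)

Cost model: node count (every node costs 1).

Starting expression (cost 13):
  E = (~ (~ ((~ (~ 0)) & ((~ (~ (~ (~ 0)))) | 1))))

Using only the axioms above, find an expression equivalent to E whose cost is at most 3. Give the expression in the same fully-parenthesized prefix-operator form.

1. [not_not →] (~ (~ (~ 0)))  →  (~ 0);  E = (~ (~ ((~ (~ 0)) & ((~ (~ 0)) | 1))))
2. [absorb_and →] ((~ (~ 0)) & ((~ (~ 0)) | 1))  →  (~ (~ 0));  E = (~ (~ (~ (~ 0))))
3. [not_not →] (~ (~ (~ (~ 0))))  →  (~ (~ 0));  cost 3 ≤ 3, done

(~ (~ 0))   [cost 3]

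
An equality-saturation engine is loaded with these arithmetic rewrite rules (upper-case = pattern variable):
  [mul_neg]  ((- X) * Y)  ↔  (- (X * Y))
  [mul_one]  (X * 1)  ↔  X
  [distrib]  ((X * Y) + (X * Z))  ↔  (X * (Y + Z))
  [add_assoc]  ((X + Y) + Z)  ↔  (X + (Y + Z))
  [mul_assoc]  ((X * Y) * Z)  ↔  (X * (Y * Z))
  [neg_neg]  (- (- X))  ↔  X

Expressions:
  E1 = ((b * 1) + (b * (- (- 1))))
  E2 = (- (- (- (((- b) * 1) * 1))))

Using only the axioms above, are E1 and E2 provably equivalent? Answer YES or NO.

NO

All listed rules preserve value, hence provable equivalence implies equal values everywhere; look for a separating assignment.
b=1 gives E1 ↦ 2, E2 ↦ 1; values differ ⇒ not provably equivalent.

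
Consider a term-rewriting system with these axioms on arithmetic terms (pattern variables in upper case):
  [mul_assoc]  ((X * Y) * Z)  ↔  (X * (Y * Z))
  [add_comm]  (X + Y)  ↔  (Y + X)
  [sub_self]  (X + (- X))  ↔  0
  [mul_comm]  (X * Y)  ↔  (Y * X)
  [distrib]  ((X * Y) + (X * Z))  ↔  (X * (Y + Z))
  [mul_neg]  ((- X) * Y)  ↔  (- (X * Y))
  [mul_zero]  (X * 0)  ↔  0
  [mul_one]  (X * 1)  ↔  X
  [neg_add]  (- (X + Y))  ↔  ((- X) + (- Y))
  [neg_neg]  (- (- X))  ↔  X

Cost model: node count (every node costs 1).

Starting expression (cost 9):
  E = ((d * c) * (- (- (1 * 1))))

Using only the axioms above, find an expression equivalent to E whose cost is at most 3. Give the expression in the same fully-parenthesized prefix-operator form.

1. [neg_neg →] (- (- (1 * 1)))  →  (1 * 1);  E = ((d * c) * (1 * 1))
2. [mul_one →] (1 * 1)  →  1;  E = ((d * c) * 1)
3. [mul_comm →] (d * c)  →  (c * d);  E = ((c * d) * 1)
4. [mul_one →] ((c * d) * 1)  →  (c * d);  cost 3 ≤ 3, done

(c * d)   [cost 3]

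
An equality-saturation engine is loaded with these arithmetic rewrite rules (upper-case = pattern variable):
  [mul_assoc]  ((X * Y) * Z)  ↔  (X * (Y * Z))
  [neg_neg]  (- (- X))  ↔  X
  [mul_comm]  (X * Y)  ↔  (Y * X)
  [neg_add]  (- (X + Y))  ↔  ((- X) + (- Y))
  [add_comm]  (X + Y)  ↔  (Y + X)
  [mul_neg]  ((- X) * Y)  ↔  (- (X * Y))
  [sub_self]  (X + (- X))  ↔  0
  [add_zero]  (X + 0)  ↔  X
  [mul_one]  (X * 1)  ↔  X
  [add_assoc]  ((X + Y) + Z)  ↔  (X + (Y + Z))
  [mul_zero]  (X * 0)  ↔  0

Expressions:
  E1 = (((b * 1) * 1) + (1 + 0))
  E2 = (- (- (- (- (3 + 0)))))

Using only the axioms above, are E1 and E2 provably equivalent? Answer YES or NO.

Every axiom is a valid identity, so a rewrite proof would force E1 and E2 to agree under every assignment.
At b=0: E1 = 1 but E2 = 3; they differ, so no derivation exists.

NO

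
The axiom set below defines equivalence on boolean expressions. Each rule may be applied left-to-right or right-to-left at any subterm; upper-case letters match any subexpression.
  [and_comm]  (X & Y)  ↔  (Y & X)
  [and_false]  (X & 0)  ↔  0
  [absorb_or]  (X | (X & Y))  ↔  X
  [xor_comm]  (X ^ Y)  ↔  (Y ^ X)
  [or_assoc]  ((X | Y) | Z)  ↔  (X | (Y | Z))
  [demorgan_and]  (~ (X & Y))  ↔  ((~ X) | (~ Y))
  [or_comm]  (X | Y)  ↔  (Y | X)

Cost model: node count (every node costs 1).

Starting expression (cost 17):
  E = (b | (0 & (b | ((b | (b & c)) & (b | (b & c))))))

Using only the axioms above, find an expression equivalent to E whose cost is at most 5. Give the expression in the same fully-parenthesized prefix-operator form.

step 1: absorb_or (→) rewrites (b | (b & c)) into b, now (b | (0 & (b | ((b | (b & c)) & b))))
step 2: absorb_or (→) rewrites (b | (b & c)) into b, now (b | (0 & (b | (b & b))))
step 3: absorb_or (→) rewrites (b | (b & b)) into b, reaching cost 5 (bound 5)

(b | (0 & b))   [cost 5]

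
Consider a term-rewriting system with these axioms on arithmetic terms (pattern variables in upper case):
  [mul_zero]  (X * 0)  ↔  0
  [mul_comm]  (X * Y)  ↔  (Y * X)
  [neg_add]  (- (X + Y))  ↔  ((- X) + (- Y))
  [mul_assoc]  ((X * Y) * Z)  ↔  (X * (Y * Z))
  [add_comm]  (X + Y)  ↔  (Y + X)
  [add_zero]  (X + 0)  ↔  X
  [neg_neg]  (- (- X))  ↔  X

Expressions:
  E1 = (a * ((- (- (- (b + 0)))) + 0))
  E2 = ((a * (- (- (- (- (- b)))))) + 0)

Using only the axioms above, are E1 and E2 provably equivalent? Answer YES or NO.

step 1: neg_neg (→) rewrites (- (- (b + 0))) into (b + 0), now (a * ((- (b + 0)) + 0))
step 2: add_zero (→) rewrites (b + 0) into b, now (a * ((- b) + 0))
step 3: add_zero (→) rewrites ((- b) + 0) into (- b), now (a * (- b))
step 4: add_zero (←) rewrites (a * (- b)) into ((a * (- b)) + 0)
step 5: neg_neg (←) rewrites (- b) into (- (- (- b))), now ((a * (- (- (- b)))) + 0)
step 6: neg_neg (←) rewrites b into (- (- b)), which is E2

YES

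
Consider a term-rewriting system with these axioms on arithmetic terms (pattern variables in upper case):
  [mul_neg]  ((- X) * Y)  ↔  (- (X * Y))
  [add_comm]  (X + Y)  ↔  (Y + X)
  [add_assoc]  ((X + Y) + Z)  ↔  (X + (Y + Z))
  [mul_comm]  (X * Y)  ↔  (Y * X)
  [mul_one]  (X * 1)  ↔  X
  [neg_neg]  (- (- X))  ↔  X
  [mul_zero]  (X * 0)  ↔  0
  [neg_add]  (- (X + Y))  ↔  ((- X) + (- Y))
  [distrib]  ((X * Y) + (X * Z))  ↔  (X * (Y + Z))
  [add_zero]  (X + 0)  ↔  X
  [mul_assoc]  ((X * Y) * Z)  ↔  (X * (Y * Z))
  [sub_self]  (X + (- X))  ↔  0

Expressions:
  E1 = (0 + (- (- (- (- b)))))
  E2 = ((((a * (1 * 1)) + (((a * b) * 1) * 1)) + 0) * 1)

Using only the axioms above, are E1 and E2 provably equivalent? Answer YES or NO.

Every axiom is a valid identity, so a rewrite proof would force E1 and E2 to agree under every assignment.
At a=0, b=1: E1 = 1 but E2 = 0; they differ, so no derivation exists.

NO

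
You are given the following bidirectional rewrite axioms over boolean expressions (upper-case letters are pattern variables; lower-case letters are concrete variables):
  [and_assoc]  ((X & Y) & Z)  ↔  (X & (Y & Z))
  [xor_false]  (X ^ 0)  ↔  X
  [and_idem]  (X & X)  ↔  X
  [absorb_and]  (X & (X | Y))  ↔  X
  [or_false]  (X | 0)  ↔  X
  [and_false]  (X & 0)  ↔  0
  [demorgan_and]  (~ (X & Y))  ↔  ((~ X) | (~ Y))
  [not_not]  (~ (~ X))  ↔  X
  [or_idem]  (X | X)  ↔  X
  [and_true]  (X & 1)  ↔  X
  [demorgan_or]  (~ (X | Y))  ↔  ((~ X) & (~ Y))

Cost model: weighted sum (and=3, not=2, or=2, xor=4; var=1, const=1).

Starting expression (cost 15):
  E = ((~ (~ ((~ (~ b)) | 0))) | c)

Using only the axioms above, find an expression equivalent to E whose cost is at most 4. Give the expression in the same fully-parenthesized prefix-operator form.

(1) (~ (~ b))  =[not_not →]=  b    ⊢ ((~ (~ (b | 0))) | c)
(2) (~ (~ (b | 0)))  =[not_not →]=  (b | 0)    ⊢ ((b | 0) | c)
(3) (b | 0)  =[or_false →]=  b    ⊢ cost 4, within 4

(b | c)   [cost 4]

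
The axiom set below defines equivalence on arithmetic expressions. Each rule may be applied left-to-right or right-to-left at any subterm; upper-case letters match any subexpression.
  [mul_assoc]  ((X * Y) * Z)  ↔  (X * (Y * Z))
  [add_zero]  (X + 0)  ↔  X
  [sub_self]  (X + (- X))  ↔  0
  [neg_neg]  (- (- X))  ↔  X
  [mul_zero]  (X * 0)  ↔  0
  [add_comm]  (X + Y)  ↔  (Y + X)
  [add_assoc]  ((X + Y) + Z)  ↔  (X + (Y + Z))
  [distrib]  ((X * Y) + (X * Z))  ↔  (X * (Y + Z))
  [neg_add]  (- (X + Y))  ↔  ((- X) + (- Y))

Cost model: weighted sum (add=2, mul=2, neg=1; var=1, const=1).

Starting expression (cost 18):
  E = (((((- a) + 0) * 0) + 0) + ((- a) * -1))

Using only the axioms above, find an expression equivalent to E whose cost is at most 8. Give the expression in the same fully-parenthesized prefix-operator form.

1. [add_zero →] ((((- a) + 0) * 0) + 0)  →  (((- a) + 0) * 0);  E = ((((- a) + 0) * 0) + ((- a) * -1))
2. [add_zero →] ((- a) + 0)  →  (- a);  E = (((- a) * 0) + ((- a) * -1))
3. [distrib →] (((- a) * 0) + ((- a) * -1))  →  ((- a) * (0 + -1));  cost 8 ≤ 8, done

((- a) * (0 + -1))   [cost 8]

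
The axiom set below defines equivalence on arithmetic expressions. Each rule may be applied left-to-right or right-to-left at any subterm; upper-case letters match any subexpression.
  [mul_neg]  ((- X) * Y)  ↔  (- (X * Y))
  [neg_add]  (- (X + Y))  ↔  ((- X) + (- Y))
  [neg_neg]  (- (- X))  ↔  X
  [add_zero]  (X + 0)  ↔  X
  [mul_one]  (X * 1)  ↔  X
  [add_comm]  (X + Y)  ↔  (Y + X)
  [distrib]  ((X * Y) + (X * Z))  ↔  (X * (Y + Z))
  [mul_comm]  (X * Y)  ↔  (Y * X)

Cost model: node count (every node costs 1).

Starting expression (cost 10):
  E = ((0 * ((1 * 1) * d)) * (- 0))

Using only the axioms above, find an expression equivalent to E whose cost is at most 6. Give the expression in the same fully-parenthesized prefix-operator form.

((0 * d) * (- 0))   [cost 6]

(1) ((1 * 1) * d)  =[mul_comm →]=  (d * (1 * 1))    ⊢ ((0 * (d * (1 * 1))) * (- 0))
(2) (1 * 1)  =[mul_one →]=  1    ⊢ ((0 * (d * 1)) * (- 0))
(3) (d * 1)  =[mul_one →]=  d    ⊢ cost 6, within 6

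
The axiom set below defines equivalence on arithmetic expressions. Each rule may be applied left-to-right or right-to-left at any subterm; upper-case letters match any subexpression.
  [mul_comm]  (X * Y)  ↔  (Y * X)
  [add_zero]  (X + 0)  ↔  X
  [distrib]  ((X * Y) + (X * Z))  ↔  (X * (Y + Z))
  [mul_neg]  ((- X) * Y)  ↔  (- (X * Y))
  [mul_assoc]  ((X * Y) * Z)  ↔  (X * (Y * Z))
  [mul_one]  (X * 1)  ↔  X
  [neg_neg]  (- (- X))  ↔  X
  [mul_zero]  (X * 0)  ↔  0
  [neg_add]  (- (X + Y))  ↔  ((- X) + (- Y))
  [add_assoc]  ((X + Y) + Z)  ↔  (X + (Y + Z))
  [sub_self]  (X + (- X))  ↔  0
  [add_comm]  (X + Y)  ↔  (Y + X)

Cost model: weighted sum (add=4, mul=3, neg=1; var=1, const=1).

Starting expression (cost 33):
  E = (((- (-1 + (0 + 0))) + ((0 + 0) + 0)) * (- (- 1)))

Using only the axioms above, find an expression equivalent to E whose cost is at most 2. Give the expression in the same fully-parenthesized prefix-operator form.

(- -1)   [cost 2]

(1) (0 + 0)  =[add_zero →]=  0    ⊢ (((- (-1 + 0)) + ((0 + 0) + 0)) * (- (- 1)))
(2) (- (- 1))  =[neg_neg →]=  1    ⊢ (((- (-1 + 0)) + ((0 + 0) + 0)) * 1)
(3) ((0 + 0) + 0)  =[add_zero →]=  (0 + 0)    ⊢ (((- (-1 + 0)) + (0 + 0)) * 1)
(4) (0 + 0)  =[add_zero →]=  0    ⊢ (((- (-1 + 0)) + 0) * 1)
(5) (-1 + 0)  =[add_zero →]=  -1    ⊢ (((- -1) + 0) * 1)
(6) ((- -1) + 0)  =[add_zero →]=  (- -1)    ⊢ ((- -1) * 1)
(7) ((- -1) * 1)  =[mul_one →]=  (- -1)    ⊢ cost 2, within 2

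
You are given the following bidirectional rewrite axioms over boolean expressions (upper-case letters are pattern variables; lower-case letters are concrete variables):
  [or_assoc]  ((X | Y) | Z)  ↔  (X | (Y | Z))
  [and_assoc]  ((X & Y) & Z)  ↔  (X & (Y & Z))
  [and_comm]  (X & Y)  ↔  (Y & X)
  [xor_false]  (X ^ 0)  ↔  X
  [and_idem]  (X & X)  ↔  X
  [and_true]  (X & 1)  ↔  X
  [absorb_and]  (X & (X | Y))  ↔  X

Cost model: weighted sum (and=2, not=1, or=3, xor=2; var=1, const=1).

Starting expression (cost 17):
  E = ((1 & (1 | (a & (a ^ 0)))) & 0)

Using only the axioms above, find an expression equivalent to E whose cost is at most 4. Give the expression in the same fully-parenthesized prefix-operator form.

(1 & 0)   [cost 4]

1. [xor_false →] (a ^ 0)  →  a;  E = ((1 & (1 | (a & a))) & 0)
2. [and_idem →] (a & a)  →  a;  E = ((1 & (1 | a)) & 0)
3. [absorb_and →] (1 & (1 | a))  →  1;  cost 4 ≤ 4, done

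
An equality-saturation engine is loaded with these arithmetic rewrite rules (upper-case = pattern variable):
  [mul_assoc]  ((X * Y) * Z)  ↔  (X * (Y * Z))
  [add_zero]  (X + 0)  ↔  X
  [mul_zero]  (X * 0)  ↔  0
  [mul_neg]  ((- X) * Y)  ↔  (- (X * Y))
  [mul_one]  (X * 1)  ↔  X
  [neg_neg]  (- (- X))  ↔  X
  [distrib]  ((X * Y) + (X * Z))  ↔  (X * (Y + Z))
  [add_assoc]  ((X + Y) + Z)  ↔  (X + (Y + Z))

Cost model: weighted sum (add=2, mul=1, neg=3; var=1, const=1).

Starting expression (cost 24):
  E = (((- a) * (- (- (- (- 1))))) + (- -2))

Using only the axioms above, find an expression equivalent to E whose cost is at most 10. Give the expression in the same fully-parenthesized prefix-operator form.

1. [neg_neg →] (- (- 1))  →  1;  E = (((- a) * (- (- 1))) + (- -2))
2. [neg_neg →] (- (- 1))  →  1;  E = (((- a) * 1) + (- -2))
3. [mul_one →] ((- a) * 1)  →  (- a);  cost 10 ≤ 10, done

((- a) + (- -2))   [cost 10]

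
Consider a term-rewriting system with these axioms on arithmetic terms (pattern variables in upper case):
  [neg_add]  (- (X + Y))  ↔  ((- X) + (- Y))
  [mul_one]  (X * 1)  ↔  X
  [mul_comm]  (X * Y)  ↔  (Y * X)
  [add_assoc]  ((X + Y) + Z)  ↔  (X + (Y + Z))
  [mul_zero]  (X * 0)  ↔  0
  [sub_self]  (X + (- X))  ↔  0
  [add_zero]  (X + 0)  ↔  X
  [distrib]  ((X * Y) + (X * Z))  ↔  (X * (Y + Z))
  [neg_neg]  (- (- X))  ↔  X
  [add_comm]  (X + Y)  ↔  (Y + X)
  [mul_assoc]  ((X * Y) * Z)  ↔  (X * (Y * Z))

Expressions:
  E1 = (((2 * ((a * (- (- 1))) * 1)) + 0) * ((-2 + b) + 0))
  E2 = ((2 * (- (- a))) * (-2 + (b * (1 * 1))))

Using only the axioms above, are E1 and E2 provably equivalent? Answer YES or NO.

step 1: neg_neg (→) rewrites (- (- 1)) into 1, now (((2 * ((a * 1) * 1)) + 0) * ((-2 + b) + 0))
step 2: add_assoc (→) rewrites ((-2 + b) + 0) into (-2 + (b + 0)), now (((2 * ((a * 1) * 1)) + 0) * (-2 + (b + 0)))
step 3: mul_one (→) rewrites ((a * 1) * 1) into (a * 1), now (((2 * (a * 1)) + 0) * (-2 + (b + 0)))
step 4: mul_one (→) rewrites (a * 1) into a, now (((2 * a) + 0) * (-2 + (b + 0)))
step 5: add_zero (→) rewrites ((2 * a) + 0) into (2 * a), now ((2 * a) * (-2 + (b + 0)))
step 6: add_zero (→) rewrites (b + 0) into b, now ((2 * a) * (-2 + b))
step 7: mul_one (←) rewrites b into (b * 1), now ((2 * a) * (-2 + (b * 1)))
step 8: mul_one (←) rewrites 1 into (1 * 1), now ((2 * a) * (-2 + (b * (1 * 1))))
step 9: neg_neg (←) rewrites a into (- (- a)), which is E2

YES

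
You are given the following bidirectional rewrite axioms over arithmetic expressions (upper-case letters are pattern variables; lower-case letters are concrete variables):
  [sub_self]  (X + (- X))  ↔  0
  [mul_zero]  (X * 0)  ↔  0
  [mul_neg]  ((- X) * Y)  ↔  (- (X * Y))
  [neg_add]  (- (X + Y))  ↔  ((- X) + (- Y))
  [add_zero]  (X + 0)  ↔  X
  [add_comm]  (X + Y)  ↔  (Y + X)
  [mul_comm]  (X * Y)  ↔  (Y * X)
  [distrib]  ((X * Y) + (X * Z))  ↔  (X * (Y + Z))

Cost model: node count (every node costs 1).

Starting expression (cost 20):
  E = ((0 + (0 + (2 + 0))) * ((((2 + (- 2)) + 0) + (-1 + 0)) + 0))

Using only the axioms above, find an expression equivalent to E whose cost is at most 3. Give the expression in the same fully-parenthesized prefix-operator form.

(-1 * 2)   [cost 3]

step 1: add_zero (→) rewrites ((2 + (- 2)) + 0) into (2 + (- 2)), now ((0 + (0 + (2 + 0))) * (((2 + (- 2)) + (-1 + 0)) + 0))
step 2: add_comm (→) rewrites (0 + (2 + 0)) into ((2 + 0) + 0), now ((0 + ((2 + 0) + 0)) * (((2 + (- 2)) + (-1 + 0)) + 0))
step 3: add_zero (→) rewrites (2 + 0) into 2, now ((0 + (2 + 0)) * (((2 + (- 2)) + (-1 + 0)) + 0))
step 4: sub_self (→) rewrites (2 + (- 2)) into 0, now ((0 + (2 + 0)) * ((0 + (-1 + 0)) + 0))
step 5: add_zero (→) rewrites (2 + 0) into 2, now ((0 + 2) * ((0 + (-1 + 0)) + 0))
step 6: add_zero (→) rewrites (-1 + 0) into -1, now ((0 + 2) * ((0 + -1) + 0))
step 7: add_comm (→) rewrites (0 + -1) into (-1 + 0), now ((0 + 2) * ((-1 + 0) + 0))
step 8: add_zero (→) rewrites (-1 + 0) into -1, now ((0 + 2) * (-1 + 0))
step 9: mul_comm (→) rewrites ((0 + 2) * (-1 + 0)) into ((-1 + 0) * (0 + 2))
step 10: add_zero (→) rewrites (-1 + 0) into -1, now (-1 * (0 + 2))
step 11: add_comm (→) rewrites (0 + 2) into (2 + 0), now (-1 * (2 + 0))
step 12: add_zero (→) rewrites (2 + 0) into 2, reaching cost 3 (bound 3)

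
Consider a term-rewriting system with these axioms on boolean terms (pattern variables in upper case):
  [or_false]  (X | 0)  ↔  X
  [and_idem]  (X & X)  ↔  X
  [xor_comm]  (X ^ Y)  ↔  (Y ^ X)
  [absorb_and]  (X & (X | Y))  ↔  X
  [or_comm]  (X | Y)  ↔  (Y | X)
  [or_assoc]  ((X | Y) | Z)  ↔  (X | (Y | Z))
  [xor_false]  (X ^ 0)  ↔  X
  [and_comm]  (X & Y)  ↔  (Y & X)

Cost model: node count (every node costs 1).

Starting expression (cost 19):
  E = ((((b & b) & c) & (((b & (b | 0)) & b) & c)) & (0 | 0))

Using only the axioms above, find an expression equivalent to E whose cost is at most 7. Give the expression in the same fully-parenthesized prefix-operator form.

step 1: absorb_and (→) rewrites (b & (b | 0)) into b, now ((((b & b) & c) & ((b & b) & c)) & (0 | 0))
step 2: and_idem (→) rewrites (((b & b) & c) & ((b & b) & c)) into ((b & b) & c), now (((b & b) & c) & (0 | 0))
step 3: and_idem (→) rewrites (b & b) into b, reaching cost 7 (bound 7)

((b & c) & (0 | 0))   [cost 7]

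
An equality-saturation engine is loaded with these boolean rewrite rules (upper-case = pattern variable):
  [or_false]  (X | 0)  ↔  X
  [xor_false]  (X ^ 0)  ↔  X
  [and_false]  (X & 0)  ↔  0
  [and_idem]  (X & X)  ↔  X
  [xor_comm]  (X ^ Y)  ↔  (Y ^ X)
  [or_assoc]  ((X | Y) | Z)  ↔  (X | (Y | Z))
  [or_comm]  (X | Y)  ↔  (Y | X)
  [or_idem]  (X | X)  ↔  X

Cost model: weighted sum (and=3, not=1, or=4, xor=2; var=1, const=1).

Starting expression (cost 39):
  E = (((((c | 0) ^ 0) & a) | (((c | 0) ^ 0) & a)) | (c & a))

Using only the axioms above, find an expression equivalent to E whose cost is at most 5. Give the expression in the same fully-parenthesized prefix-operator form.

(1) ((((c | 0) ^ 0) & a) | (((c | 0) ^ 0) & a))  =[or_idem →]=  (((c | 0) ^ 0) & a)    ⊢ ((((c | 0) ^ 0) & a) | (c & a))
(2) (c | 0)  =[or_false →]=  c    ⊢ (((c ^ 0) & a) | (c & a))
(3) (c ^ 0)  =[xor_false →]=  c    ⊢ ((c & a) | (c & a))
(4) ((c & a) | (c & a))  =[or_idem →]=  (c & a)    ⊢ cost 5, within 5

(c & a)   [cost 5]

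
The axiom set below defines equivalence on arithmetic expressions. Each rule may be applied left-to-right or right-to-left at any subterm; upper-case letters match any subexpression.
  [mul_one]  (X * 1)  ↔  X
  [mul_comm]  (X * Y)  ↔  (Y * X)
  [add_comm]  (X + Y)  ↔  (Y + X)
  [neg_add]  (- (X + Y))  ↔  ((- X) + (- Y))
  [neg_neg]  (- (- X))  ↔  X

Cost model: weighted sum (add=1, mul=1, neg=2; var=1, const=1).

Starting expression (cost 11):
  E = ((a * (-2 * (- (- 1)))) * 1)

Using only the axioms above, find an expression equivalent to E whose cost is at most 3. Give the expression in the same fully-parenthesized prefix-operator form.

step 1: mul_one (→) rewrites ((a * (-2 * (- (- 1)))) * 1) into (a * (-2 * (- (- 1))))
step 2: neg_neg (→) rewrites (- (- 1)) into 1, now (a * (-2 * 1))
step 3: mul_one (→) rewrites (-2 * 1) into -2, reaching cost 3 (bound 3)

(a * -2)   [cost 3]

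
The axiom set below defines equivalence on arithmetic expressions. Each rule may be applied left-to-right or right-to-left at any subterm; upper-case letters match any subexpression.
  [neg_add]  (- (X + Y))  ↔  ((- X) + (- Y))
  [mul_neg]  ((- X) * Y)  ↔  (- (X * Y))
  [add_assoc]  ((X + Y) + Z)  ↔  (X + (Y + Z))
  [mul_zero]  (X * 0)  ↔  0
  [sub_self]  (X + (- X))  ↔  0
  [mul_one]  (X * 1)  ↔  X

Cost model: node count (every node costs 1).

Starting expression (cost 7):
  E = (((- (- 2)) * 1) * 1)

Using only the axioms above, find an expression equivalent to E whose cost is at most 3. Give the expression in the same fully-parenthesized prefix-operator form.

(- (- 2))   [cost 3]

1. [mul_one →] (((- (- 2)) * 1) * 1)  →  ((- (- 2)) * 1)
2. [mul_neg →] ((- (- 2)) * 1)  →  (- ((- 2) * 1))
3. [mul_one →] ((- 2) * 1)  →  (- 2);  cost 3 ≤ 3, done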